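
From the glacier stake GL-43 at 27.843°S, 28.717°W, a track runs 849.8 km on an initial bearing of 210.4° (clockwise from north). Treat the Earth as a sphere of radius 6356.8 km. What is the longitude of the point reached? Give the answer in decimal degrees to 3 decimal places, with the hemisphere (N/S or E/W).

δ = d/R = 849.8/6356.8 = 0.133684 rad
φ₂ = arcsin(sin φ₁ cos δ + cos φ₁ sin δ cos θ)
   = arcsin(-0.46705·0.99108 + 0.88423·0.13329·-0.86251) = -34.37001°
λ₂ = λ₁ + atan2(sin θ sin δ cos φ₁, cos δ − sin φ₁ sin φ₂) = -33.40407°

33.404°W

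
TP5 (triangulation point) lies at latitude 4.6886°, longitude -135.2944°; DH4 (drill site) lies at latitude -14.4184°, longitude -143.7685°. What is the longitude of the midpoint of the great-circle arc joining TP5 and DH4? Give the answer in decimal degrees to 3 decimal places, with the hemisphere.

139.471°W

Bx = cos φ₂ cos Δλ = 0.957930,  By = cos φ₂ sin Δλ = -0.142721
φₘ = atan2(sin φ₁ + sin φ₂, √((cos φ₁ + Bx)² + By²)) = -4.87817°
λₘ = λ₁ + atan2(By, cos φ₁ + Bx) = -139.47064°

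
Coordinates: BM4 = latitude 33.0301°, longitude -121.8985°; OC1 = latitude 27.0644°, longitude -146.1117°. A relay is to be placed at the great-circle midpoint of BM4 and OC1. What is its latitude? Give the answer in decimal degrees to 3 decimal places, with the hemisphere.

30.608°N

Bx = cos φ₂ cos Δλ = 0.812155,  By = cos φ₂ sin Δλ = -0.365222
φₘ = atan2(sin φ₁ + sin φ₂, √((cos φ₁ + Bx)² + By²)) = 30.60838°
λₘ = λ₁ + atan2(By, cos φ₁ + Bx) = -134.37554°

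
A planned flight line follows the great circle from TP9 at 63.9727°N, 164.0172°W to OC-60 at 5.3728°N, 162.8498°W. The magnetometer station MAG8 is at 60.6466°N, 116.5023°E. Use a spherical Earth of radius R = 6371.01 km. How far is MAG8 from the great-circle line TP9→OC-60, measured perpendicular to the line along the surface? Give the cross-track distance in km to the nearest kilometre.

δ₁₃ = central angle TP9→MAG8 = 0.605024 rad  (haversine)
θ₁₃ = bearing TP9→MAG8 = 302.076°,  θ₁₂ = bearing TP9→OC-60 = 178.638°
dₓₜ = R·arcsin(sin δ₁₃ · sin(θ₁₃ − θ₁₂)) = 6371.01·arcsin(0.56878·sin(123.437°)) = 3150.834 km
|dₓₜ| = 3150.834 km

3151 km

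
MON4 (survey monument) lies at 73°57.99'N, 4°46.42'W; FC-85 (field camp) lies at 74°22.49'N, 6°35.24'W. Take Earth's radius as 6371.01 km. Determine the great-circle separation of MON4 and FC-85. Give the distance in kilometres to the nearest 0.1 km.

MON4: φ = +73.96650°, λ = -4.77367°
FC-85: φ = +74.37483°, λ = -6.58733°
Δφ = 0.4083°,  Δλ = -1.8137°
a = sin²(Δφ/2) + cos φ₁ cos φ₂ sin²(Δλ/2) = 0.000031
c = 2·arcsin(√a) = 0.011195 rad = 0.6414°
d = R·c = 6371.01 × 0.011195 = 71.3 km

71.3 km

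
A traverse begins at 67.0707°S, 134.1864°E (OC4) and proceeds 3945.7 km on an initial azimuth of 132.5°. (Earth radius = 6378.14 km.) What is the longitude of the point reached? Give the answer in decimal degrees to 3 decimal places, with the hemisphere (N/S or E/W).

δ = d/R = 3945.7/6378.14 = 0.618629 rad
φ₂ = arcsin(sin φ₁ cos δ + cos φ₁ sin δ cos θ)
   = arcsin(-0.92099·0.81467 + 0.38959·0.57992·-0.67559) = -64.54757°
λ₂ = λ₁ + atan2(sin θ sin δ cos φ₁, cos δ − sin φ₁ sin φ₂) = -130.01260°

130.013°W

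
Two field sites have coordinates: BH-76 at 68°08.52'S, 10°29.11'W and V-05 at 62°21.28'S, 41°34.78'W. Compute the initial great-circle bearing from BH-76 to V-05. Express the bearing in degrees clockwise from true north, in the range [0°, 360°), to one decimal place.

BH-76: φ = -68.14200°, λ = -10.48517°
V-05: φ = -62.35467°, λ = -41.57967°
Δλ = -31.0945°
y = sin Δλ · cos φ₂ = -0.239632
x = cos φ₁ sin φ₂ − sin φ₁ cos φ₂ cos Δλ = 0.038961
θ = atan2(y, x) = -80.7654° → 279.2346° (mod 360°)

279.2°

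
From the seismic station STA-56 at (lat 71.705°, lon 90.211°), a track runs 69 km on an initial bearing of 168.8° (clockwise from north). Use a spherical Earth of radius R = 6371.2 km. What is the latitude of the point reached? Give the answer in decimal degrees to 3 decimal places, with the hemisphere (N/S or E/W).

δ = d/R = 69/6371.2 = 0.010830 rad
φ₂ = arcsin(sin φ₁ cos δ + cos φ₁ sin δ cos θ)
   = arcsin(0.94945·0.99994 + 0.31391·0.01083·-0.98096) = 71.09593°
λ₂ = λ₁ + atan2(sin θ sin δ cos φ₁, cos δ − sin φ₁ sin φ₂) = 90.58300°

71.096°N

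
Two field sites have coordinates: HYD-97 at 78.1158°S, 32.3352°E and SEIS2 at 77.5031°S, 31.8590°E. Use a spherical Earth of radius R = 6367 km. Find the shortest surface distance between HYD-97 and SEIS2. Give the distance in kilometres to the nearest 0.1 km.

69.0 km

Δφ = 0.6127°,  Δλ = -0.4762°
a = sin²(Δφ/2) + cos φ₁ cos φ₂ sin²(Δλ/2) = 0.000029
c = 2·arcsin(√a) = 0.010837 rad = 0.6209°
d = R·c = 6367 × 0.010837 = 69.0 km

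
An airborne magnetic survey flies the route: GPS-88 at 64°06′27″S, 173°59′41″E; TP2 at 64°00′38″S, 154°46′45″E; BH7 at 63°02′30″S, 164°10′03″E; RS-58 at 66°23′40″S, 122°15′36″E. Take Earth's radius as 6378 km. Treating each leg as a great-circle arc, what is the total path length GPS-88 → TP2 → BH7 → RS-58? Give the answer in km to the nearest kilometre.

3397 km

GPS-88: φ = -64.10750°, λ = +173.99472°
TP2: φ = -64.01056°, λ = +154.77917°
BH7: φ = -63.04167°, λ = +164.16750°
RS-58: φ = -66.39444°, λ = +122.26000°
GPS-88→TP2: c = 0.146161 rad, d = 932.21 km
TP2→BH7: c = 0.074903 rad, d = 477.73 km
BH7→RS-58: c = 0.311562 rad, d = 1987.14 km
Total = 932.21 + 477.73 + 1987.14 = 3397.09 km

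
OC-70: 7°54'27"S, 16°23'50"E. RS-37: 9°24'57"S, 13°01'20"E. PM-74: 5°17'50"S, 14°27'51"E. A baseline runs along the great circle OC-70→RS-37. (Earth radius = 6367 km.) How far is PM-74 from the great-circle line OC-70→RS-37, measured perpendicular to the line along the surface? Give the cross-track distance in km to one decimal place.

352.4 km

OC-70: φ = -7.90750°, λ = +16.39722°
RS-37: φ = -9.41583°, λ = +13.02222°
PM-74: φ = -5.29722°, λ = +14.46417°
δ₁₃ = central angle OC-70→PM-74 = 0.056556 rad  (haversine)
θ₁₃ = bearing OC-70→PM-74 = 323.544°,  θ₁₂ = bearing OC-70→RS-37 = 245.426°
dₓₜ = R·arcsin(sin δ₁₃ · sin(θ₁₃ − θ₁₂)) = 6367·arcsin(0.05653·sin(78.118°)) = 352.366 km
|dₓₜ| = 352.366 km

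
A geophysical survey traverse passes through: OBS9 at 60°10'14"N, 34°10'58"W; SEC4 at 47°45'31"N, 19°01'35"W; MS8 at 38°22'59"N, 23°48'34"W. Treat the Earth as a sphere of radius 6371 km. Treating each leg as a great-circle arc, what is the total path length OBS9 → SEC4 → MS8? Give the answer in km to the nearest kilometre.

2803 km

OBS9: φ = +60.17056°, λ = -34.18278°
SEC4: φ = +47.75861°, λ = -19.02639°
MS8: φ = +38.38306°, λ = -23.80944°
OBS9→SEC4: c = 0.265369 rad, d = 1690.66 km
SEC4→MS8: c = 0.174539 rad, d = 1111.99 km
Total = 1690.66 + 1111.99 = 2802.65 km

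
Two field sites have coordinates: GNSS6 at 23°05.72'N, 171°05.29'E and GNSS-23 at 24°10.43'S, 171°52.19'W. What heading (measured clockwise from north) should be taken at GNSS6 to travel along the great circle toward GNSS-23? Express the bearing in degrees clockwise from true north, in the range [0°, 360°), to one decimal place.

159.6°

GNSS6: φ = +23.09533°, λ = +171.08817°
GNSS-23: φ = -24.17383°, λ = -171.86983°
Δλ = 17.0420°
y = sin Δλ · cos φ₂ = 0.267372
x = cos φ₁ sin φ₂ − sin φ₁ cos φ₂ cos Δλ = -0.718836
θ = atan2(y, x) = 159.5972° → 159.5972° (mod 360°)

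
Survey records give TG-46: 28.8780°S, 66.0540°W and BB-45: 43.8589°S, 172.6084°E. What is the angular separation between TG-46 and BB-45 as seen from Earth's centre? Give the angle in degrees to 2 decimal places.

89.64°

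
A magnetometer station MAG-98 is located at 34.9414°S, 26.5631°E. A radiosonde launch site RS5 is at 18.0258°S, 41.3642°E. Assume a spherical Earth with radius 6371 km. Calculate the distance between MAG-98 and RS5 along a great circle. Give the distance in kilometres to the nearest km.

2383 km

Δφ = 16.9156°,  Δλ = 14.8011°
a = sin²(Δφ/2) + cos φ₁ cos φ₂ sin²(Δλ/2) = 0.034565
c = 2·arcsin(√a) = 0.374011 rad = 21.4293°
d = R·c = 6371 × 0.374011 = 2382.8 km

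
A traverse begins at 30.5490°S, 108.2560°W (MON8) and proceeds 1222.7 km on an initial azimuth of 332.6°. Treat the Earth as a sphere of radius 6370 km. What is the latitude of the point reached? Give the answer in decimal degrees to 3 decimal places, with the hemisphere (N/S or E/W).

20.676°S

δ = d/R = 1222.7/6370 = 0.191947 rad
φ₂ = arcsin(sin φ₁ cos δ + cos φ₁ sin δ cos θ)
   = arcsin(-0.50828·0.98163 + 0.86119·0.19077·0.88782) = -20.67588°
λ₂ = λ₁ + atan2(sin θ sin δ cos φ₁, cos δ − sin φ₁ sin φ₂) = -113.64033°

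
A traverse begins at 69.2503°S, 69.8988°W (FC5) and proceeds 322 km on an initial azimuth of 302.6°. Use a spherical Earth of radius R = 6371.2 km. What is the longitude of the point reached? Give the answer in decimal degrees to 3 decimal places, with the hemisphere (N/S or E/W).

76.301°W

δ = d/R = 322/6371.2 = 0.050540 rad
φ₂ = arcsin(sin φ₁ cos δ + cos φ₁ sin δ cos θ)
   = arcsin(-0.93514·0.99872 + 0.35429·0.05052·0.53877) = -67.56305°
λ₂ = λ₁ + atan2(sin θ sin δ cos φ₁, cos δ − sin φ₁ sin φ₂) = -76.30113°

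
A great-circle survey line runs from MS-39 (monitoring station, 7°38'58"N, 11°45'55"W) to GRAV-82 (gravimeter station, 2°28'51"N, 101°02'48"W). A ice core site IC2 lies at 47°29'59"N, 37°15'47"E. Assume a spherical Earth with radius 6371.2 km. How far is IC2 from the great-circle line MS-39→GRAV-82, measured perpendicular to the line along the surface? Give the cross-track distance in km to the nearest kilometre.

4871 km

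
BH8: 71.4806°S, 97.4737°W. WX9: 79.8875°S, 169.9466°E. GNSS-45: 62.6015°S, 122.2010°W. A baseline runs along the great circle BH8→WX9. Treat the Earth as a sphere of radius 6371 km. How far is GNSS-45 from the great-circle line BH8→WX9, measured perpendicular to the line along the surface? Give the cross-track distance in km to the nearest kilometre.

δ₁₃ = central angle BH8→GNSS-45 = 0.225804 rad  (haversine)
θ₁₃ = bearing BH8→GNSS-45 = 300.710°,  θ₁₂ = bearing BH8→WX9 = 208.715°
dₓₜ = R·arcsin(sin δ₁₃ · sin(θ₁₃ − θ₁₂)) = 6371·arcsin(0.22389·sin(91.996°)) = 1437.712 km
|dₓₜ| = 1437.712 km

1438 km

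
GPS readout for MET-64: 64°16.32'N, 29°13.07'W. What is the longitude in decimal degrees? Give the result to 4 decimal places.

29.2178°W

29° + 13.07′/60 = 29 + 0.21783 = 29.2178°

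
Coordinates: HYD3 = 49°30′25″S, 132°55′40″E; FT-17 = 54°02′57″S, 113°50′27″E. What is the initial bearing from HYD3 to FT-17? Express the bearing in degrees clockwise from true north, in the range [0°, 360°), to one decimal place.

241.6°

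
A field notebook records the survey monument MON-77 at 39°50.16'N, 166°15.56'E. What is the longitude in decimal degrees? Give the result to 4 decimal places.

166° + 15.56′/60 = 166 + 0.25933 = 166.2593°

166.2593°E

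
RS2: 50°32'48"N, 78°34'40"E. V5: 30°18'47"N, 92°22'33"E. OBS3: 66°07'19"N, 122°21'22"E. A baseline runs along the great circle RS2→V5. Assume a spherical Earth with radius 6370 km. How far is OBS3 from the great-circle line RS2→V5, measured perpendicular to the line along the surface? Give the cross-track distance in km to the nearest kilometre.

RS2: φ = +50.54667°, λ = +78.57778°
V5: φ = +30.31306°, λ = +92.37583°
OBS3: φ = +66.12194°, λ = +122.35611°
δ₁₃ = central angle RS2→OBS3 = 0.469542 rad  (haversine)
θ₁₃ = bearing RS2→OBS3 = 38.240°,  θ₁₂ = bearing RS2→V5 = 147.773°
dₓₜ = R·arcsin(sin δ₁₃ · sin(θ₁₃ − θ₁₂)) = 6370·arcsin(0.45248·sin(-109.533°)) = -2806.298 km
|dₓₜ| = 2806.298 km

2806 km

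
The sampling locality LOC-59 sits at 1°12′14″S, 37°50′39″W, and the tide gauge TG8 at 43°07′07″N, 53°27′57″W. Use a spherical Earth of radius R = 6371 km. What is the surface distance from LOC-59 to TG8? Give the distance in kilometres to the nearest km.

5170 km

LOC-59: φ = -1.20389°, λ = -37.84417°
TG8: φ = +43.11861°, λ = -53.46583°
Δφ = 44.3225°,  Δλ = -15.6217°
a = sin²(Δφ/2) + cos φ₁ cos φ₂ sin²(Δλ/2) = 0.155770
c = 2·arcsin(√a) = 0.811431 rad = 46.4916°
d = R·c = 6371 × 0.811431 = 5169.6 km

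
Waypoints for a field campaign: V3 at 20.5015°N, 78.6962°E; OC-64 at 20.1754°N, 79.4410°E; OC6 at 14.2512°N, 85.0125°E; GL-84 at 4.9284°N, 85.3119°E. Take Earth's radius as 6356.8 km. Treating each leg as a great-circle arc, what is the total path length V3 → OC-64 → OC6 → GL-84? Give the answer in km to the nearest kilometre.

V3→OC-64: c = 0.013452 rad, d = 85.51 km
OC-64→OC6: c = 0.138954 rad, d = 883.30 km
OC6→GL-84: c = 0.162795 rad, d = 1034.85 km
Total = 85.51 + 883.30 + 1034.85 = 2003.67 km

2004 km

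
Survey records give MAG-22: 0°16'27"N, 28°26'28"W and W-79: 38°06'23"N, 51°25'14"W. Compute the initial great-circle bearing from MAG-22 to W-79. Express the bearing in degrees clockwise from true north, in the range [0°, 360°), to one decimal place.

333.4°

MAG-22: φ = +0.27417°, λ = -28.44111°
W-79: φ = +38.10639°, λ = -51.42056°
Δλ = -22.9794°
y = sin Δλ · cos φ₂ = -0.307193
x = cos φ₁ sin φ₂ − sin φ₁ cos φ₂ cos Δλ = 0.613650
θ = atan2(y, x) = -26.5925° → 333.4075° (mod 360°)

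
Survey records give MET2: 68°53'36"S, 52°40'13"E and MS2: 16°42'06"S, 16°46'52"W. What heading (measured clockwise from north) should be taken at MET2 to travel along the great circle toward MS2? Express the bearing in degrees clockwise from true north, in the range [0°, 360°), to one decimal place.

283.2°

MET2: φ = -68.89333°, λ = +52.67028°
MS2: φ = -16.70167°, λ = -16.78111°
Δλ = -69.4514°
y = sin Δλ · cos φ₂ = -0.896873
x = cos φ₁ sin φ₂ − sin φ₁ cos φ₂ cos Δλ = 0.210150
θ = atan2(y, x) = -76.8127° → 283.1873° (mod 360°)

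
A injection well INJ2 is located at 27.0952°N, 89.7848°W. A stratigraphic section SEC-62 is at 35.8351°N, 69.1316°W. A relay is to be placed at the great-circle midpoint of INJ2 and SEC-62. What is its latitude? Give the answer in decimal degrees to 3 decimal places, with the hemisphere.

31.882°N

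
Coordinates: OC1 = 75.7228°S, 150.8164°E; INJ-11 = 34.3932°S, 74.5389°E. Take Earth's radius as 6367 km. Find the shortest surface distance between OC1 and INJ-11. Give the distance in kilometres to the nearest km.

Δφ = 41.3296°,  Δλ = -76.2775°
a = sin²(Δφ/2) + cos φ₁ cos φ₂ sin²(Δλ/2) = 0.202152
c = 2·arcsin(√a) = 0.932663 rad = 53.4377°
d = R·c = 6367 × 0.932663 = 5938.3 km

5938 km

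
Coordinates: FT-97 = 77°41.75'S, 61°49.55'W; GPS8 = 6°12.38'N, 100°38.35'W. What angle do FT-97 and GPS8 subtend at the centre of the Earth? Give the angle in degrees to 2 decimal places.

86.59°

FT-97: φ = -77.69583°, λ = -61.82583°
GPS8: φ = +6.20633°, λ = -100.63917°
Δφ = 83.9022°,  Δλ = -38.8133°
a = sin²(Δφ/2) + cos φ₁ cos φ₂ sin²(Δλ/2) = 0.470276
c = 2·arcsin(√a) = 1.511313 rad = 86.5919°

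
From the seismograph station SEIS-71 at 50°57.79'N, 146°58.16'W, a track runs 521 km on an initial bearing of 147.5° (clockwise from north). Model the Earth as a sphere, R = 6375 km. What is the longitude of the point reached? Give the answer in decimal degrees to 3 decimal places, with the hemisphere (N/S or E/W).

SEIS-71: φ = +50.96317°, λ = -146.96933°
δ = d/R = 521/6375 = 0.081725 rad
φ₂ = arcsin(sin φ₁ cos δ + cos φ₁ sin δ cos θ)
   = arcsin(0.77674·0.99666 + 0.62982·0.08163·-0.84339) = 46.95230°
λ₂ = λ₁ + atan2(sin θ sin δ cos φ₁, cos δ − sin φ₁ sin φ₂) = -143.28515°

143.285°W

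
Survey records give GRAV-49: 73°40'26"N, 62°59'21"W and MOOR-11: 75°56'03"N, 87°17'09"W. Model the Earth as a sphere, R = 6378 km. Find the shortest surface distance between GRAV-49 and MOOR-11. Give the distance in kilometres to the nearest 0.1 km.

GRAV-49: φ = +73.67389°, λ = -62.98917°
MOOR-11: φ = +75.93417°, λ = -87.28583°
Δφ = 2.2603°,  Δλ = -24.2967°
a = sin²(Δφ/2) + cos φ₁ cos φ₂ sin²(Δλ/2) = 0.003415
c = 2·arcsin(√a) = 0.116936 rad = 6.6999°
d = R·c = 6378 × 0.116936 = 745.8 km

745.8 km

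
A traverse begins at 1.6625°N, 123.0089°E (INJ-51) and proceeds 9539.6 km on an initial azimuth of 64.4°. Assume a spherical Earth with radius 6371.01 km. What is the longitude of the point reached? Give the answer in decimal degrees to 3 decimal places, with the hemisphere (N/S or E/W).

δ = d/R = 9539.6/6371.01 = 1.497345 rad
φ₂ = arcsin(sin φ₁ cos δ + cos φ₁ sin δ cos θ)
   = arcsin(0.02901·0.07339 + 0.99958·0.99730·0.43209) = 25.64973°
λ₂ = λ₁ + atan2(sin θ sin δ cos φ₁, cos δ − sin φ₁ sin φ₂) = -150.86177°

150.862°W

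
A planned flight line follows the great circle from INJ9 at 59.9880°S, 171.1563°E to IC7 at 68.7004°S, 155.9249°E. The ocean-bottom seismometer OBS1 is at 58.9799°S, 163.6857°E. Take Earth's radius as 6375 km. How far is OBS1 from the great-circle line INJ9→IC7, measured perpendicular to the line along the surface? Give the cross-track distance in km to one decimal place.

δ₁₃ = central angle INJ9→OBS1 = 0.068464 rad  (haversine)
θ₁₃ = bearing INJ9→OBS1 = 281.643°,  θ₁₂ = bearing INJ9→IC7 = 210.421°
dₓₜ = R·arcsin(sin δ₁₃ · sin(θ₁₃ − θ₁₂)) = 6375·arcsin(0.06841·sin(71.222°)) = 413.194 km
|dₓₜ| = 413.194 km

413.2 km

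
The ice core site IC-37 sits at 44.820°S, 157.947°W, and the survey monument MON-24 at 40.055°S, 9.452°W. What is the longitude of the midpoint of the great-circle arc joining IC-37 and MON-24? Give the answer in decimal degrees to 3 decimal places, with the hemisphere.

Bx = cos φ₂ cos Δλ = -0.652599,  By = cos φ₂ sin Δλ = 0.399991
φₘ = atan2(sin φ₁ + sin φ₂, √((cos φ₁ + Bx)² + By²)) = -73.32132°
λₘ = λ₁ + atan2(By, cos φ₁ + Bx) = -76.01872°

76.019°W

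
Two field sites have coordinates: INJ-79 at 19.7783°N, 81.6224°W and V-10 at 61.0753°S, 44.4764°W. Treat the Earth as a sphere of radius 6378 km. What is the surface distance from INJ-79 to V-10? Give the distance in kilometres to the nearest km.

Δφ = -80.8536°,  Δλ = 37.1460°
a = sin²(Δφ/2) + cos φ₁ cos φ₂ sin²(Δλ/2) = 0.466694
c = 2·arcsin(√a) = 1.504135 rad = 86.1806°
d = R·c = 6378 × 1.504135 = 9593.4 km

9593 km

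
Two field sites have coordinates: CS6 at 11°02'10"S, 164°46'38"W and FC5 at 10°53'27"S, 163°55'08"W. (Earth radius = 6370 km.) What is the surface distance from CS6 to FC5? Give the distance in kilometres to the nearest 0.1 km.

CS6: φ = -11.03611°, λ = -164.77722°
FC5: φ = -10.89083°, λ = -163.91889°
Δφ = 0.1453°,  Δλ = 0.8583°
a = sin²(Δφ/2) + cos φ₁ cos φ₂ sin²(Δλ/2) = 0.000056
c = 2·arcsin(√a) = 0.014924 rad = 0.8551°
d = R·c = 6370 × 0.014924 = 95.1 km

95.1 km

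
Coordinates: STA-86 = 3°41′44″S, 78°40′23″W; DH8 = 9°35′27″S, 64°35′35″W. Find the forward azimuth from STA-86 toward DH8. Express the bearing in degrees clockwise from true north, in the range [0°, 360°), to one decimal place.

113.6°

STA-86: φ = -3.69556°, λ = -78.67306°
DH8: φ = -9.59083°, λ = -64.59306°
Δλ = 14.0800°
y = sin Δλ · cos φ₂ = 0.239876
x = cos φ₁ sin φ₂ − sin φ₁ cos φ₂ cos Δλ = -0.104620
θ = atan2(y, x) = 113.5640° → 113.5640° (mod 360°)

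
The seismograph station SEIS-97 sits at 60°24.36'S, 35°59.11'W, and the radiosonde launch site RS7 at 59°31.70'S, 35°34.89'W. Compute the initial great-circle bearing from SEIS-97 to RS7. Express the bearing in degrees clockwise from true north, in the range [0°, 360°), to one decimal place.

13.1°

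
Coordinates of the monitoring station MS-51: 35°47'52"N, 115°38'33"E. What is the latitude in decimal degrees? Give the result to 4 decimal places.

35.7978°N

35° + 47′/60 + 52″/3600 = 35 + 0.78333 + 0.01444 = 35.7978°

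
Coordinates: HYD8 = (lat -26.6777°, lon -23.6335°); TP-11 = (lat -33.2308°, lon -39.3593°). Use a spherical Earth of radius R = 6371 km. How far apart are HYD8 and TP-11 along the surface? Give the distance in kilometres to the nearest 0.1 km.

1678.6 km

Δφ = -6.5531°,  Δλ = -15.7258°
a = sin²(Δφ/2) + cos φ₁ cos φ₂ sin²(Δλ/2) = 0.017255
c = 2·arcsin(√a) = 0.263477 rad = 15.0961°
d = R·c = 6371 × 0.263477 = 1678.6 km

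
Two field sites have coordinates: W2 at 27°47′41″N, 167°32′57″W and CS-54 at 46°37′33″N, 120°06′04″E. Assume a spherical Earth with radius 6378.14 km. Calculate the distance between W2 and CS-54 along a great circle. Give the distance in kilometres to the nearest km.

W2: φ = +27.79472°, λ = -167.54917°
CS-54: φ = +46.62583°, λ = +120.10111°
Δφ = 18.8311°,  Δλ = -72.3497°
a = sin²(Δφ/2) + cos φ₁ cos φ₂ sin²(Δλ/2) = 0.238422
c = 2·arcsin(√a) = 1.020247 rad = 58.4559°
d = R·c = 6378.14 × 1.020247 = 6507.3 km

6507 km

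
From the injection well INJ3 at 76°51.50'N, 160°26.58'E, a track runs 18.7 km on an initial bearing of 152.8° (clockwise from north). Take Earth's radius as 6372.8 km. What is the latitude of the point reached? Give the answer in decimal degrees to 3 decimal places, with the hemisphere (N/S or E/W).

76.709°N

INJ3: φ = +76.85833°, λ = +160.44300°
δ = d/R = 18.7/6372.8 = 0.002934 rad
φ₂ = arcsin(sin φ₁ cos δ + cos φ₁ sin δ cos θ)
   = arcsin(0.97381·1.00000 + 0.22736·0.00293·-0.88942) = 76.70858°
λ₂ = λ₁ + atan2(sin θ sin δ cos φ₁, cos δ − sin φ₁ sin φ₂) = 160.77727°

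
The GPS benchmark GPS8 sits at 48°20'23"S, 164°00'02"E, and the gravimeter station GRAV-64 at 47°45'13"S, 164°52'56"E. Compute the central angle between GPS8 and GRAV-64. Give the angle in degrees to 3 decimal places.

GPS8: φ = -48.33972°, λ = +164.00056°
GRAV-64: φ = -47.75361°, λ = +164.88222°
Δφ = 0.5861°,  Δλ = 0.8817°
a = sin²(Δφ/2) + cos φ₁ cos φ₂ sin²(Δλ/2) = 0.000053
c = 2·arcsin(√a) = 0.014507 rad = 0.8312°

0.831°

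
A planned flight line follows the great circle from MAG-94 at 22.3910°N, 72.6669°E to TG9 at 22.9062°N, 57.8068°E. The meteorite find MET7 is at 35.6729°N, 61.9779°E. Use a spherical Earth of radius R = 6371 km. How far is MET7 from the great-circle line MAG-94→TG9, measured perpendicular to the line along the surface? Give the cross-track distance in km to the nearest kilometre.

δ₁₃ = central angle MAG-94→MET7 = 0.283013 rad  (haversine)
θ₁₃ = bearing MAG-94→MET7 = 327.346°,  θ₁₂ = bearing MAG-94→TG9 = 275.014°
dₓₜ = R·arcsin(sin δ₁₃ · sin(θ₁₃ − θ₁₂)) = 6371·arcsin(0.27925·sin(52.331°)) = 1419.989 km
|dₓₜ| = 1419.989 km

1420 km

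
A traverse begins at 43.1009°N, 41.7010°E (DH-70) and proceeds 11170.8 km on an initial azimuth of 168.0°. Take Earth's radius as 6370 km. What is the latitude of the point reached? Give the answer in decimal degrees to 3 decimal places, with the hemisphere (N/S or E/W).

δ = d/R = 11170.8/6370 = 1.753658 rad
φ₂ = arcsin(sin φ₁ cos δ + cos φ₁ sin δ cos θ)
   = arcsin(0.68329·-0.18184 + 0.73015·0.98333·-0.97815) = -55.74492°
λ₂ = λ₁ + atan2(sin θ sin δ cos φ₁, cos δ − sin φ₁ sin φ₂) = 62.99871°

55.745°S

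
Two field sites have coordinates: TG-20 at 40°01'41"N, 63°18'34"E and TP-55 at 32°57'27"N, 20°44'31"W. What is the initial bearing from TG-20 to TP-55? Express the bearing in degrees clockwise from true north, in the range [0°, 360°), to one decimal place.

293.4°

TG-20: φ = +40.02806°, λ = +63.30944°
TP-55: φ = +32.95750°, λ = -20.74194°
Δλ = -84.0514°
y = sin Δλ · cos φ₂ = -0.834556
x = cos φ₁ sin φ₂ − sin φ₁ cos φ₂ cos Δλ = 0.360641
θ = atan2(y, x) = -66.6291° → 293.3709° (mod 360°)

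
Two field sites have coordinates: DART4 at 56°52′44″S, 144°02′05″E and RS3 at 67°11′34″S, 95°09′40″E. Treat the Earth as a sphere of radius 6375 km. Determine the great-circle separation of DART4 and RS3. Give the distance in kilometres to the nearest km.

DART4: φ = -56.87889°, λ = +144.03472°
RS3: φ = -67.19278°, λ = +95.16111°
Δφ = -10.3139°,  Δλ = -48.8736°
a = sin²(Δφ/2) + cos φ₁ cos φ₂ sin²(Δλ/2) = 0.044327
c = 2·arcsin(√a) = 0.424256 rad = 24.3081°
d = R·c = 6375 × 0.424256 = 2704.6 km

2705 km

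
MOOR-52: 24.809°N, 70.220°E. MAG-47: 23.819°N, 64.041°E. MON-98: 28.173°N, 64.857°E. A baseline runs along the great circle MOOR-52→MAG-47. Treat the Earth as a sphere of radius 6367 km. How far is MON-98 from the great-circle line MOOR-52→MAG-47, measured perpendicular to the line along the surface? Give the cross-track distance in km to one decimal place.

459.2 km

δ₁₃ = central angle MOOR-52→MON-98 = 0.102278 rad  (haversine)
θ₁₃ = bearing MOOR-52→MON-98 = 306.198°,  θ₁₂ = bearing MOOR-52→MAG-47 = 261.311°
dₓₜ = R·arcsin(sin δ₁₃ · sin(θ₁₃ − θ₁₂)) = 6367·arcsin(0.10210·sin(44.887°)) = 459.160 km
|dₓₜ| = 459.160 km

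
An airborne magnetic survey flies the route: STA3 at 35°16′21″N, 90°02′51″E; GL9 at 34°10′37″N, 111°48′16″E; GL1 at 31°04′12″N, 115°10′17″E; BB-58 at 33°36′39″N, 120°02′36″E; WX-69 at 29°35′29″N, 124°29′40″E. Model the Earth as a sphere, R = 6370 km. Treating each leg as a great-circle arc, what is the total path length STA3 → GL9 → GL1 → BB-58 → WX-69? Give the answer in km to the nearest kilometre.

STA3: φ = +35.27250°, λ = +90.04750°
GL9: φ = +34.17694°, λ = +111.80444°
GL1: φ = +31.07000°, λ = +115.17139°
BB-58: φ = +33.61083°, λ = +120.04333°
WX-69: φ = +29.59139°, λ = +124.49444°
STA3→GL9: c = 0.312060 rad, d = 1987.82 km
GL9→GL1: c = 0.073407 rad, d = 467.60 km
GL1→BB-58: c = 0.084410 rad, d = 537.69 km
BB-58→WX-69: c = 0.096411 rad, d = 614.14 km
Total = 1987.82 + 467.60 + 537.69 + 614.14 = 3607.25 km

3607 km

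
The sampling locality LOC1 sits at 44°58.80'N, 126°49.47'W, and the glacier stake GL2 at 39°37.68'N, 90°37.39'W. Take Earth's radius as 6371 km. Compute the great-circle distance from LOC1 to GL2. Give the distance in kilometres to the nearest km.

3010 km

LOC1: φ = +44.98000°, λ = -126.82450°
GL2: φ = +39.62800°, λ = -90.62317°
Δφ = -5.3520°,  Δλ = 36.2013°
a = sin²(Δφ/2) + cos φ₁ cos φ₂ sin²(Δλ/2) = 0.054768
c = 2·arcsin(√a) = 0.472433 rad = 27.0684°
d = R·c = 6371 × 0.472433 = 3009.9 km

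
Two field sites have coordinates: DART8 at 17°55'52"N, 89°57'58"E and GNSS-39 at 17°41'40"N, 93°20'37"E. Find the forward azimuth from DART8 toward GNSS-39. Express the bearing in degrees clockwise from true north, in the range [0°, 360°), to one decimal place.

DART8: φ = +17.93111°, λ = +89.96611°
GNSS-39: φ = +17.69444°, λ = +93.34361°
Δλ = 3.3775°
y = sin Δλ · cos φ₂ = 0.056127
x = cos φ₁ sin φ₂ − sin φ₁ cos φ₂ cos Δλ = -0.003621
θ = atan2(y, x) = 93.6914° → 93.6914° (mod 360°)

93.7°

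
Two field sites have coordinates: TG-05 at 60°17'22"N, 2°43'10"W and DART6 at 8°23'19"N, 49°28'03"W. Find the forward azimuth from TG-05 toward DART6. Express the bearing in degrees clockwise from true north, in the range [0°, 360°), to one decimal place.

TG-05: φ = +60.28944°, λ = -2.71944°
DART6: φ = +8.38861°, λ = -49.46750°
Δλ = -46.7481°
y = sin Δλ · cos φ₂ = -0.720555
x = cos φ₁ sin φ₂ − sin φ₁ cos φ₂ cos Δλ = -0.516459
θ = atan2(y, x) = -125.6311° → 234.3689° (mod 360°)

234.4°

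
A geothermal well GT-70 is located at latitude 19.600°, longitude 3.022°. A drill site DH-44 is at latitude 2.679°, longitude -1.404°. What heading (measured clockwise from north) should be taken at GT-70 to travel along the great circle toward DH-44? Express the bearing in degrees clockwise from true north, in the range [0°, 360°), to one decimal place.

Δλ = -4.4260°
y = sin Δλ · cos φ₂ = -0.077087
x = cos φ₁ sin φ₂ − sin φ₁ cos φ₂ cos Δλ = -0.290054
θ = atan2(y, x) = -165.1166° → 194.8834° (mod 360°)

194.9°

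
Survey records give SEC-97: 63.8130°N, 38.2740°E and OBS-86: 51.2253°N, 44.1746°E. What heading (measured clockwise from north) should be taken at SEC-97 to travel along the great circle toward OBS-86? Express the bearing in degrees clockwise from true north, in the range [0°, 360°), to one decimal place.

163.3°

Δλ = 5.9006°
y = sin Δλ · cos φ₂ = 0.064381
x = cos φ₁ sin φ₂ − sin φ₁ cos φ₂ cos Δλ = -0.214956
θ = atan2(y, x) = 163.3266° → 163.3266° (mod 360°)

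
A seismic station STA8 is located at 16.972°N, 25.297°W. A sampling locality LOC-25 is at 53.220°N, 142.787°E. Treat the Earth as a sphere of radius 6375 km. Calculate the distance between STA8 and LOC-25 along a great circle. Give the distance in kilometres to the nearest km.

12134 km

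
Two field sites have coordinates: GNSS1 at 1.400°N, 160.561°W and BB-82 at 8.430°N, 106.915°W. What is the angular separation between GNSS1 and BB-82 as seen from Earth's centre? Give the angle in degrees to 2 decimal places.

Δφ = 7.0300°,  Δλ = 53.6460°
a = sin²(Δφ/2) + cos φ₁ cos φ₂ sin²(Δλ/2) = 0.205113
c = 2·arcsin(√a) = 0.940016 rad = 53.8590°

53.86°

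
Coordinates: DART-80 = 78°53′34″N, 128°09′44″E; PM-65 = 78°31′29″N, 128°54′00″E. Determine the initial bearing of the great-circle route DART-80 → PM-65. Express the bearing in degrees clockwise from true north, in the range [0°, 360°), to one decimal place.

158.2°

DART-80: φ = +78.89278°, λ = +128.16222°
PM-65: φ = +78.52472°, λ = +128.90000°
Δλ = 0.7378°
y = sin Δλ · cos φ₂ = 0.002562
x = cos φ₁ sin φ₂ − sin φ₁ cos φ₂ cos Δλ = -0.006408
θ = atan2(y, x) = 158.2090° → 158.2090° (mod 360°)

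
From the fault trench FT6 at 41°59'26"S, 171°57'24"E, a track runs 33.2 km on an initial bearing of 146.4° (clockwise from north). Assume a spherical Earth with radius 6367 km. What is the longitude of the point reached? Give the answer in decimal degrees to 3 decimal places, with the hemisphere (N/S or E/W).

172.180°E

FT6: φ = -41.99056°, λ = +171.95667°
δ = d/R = 33.2/6367 = 0.005214 rad
φ₂ = arcsin(sin φ₁ cos δ + cos φ₁ sin δ cos θ)
   = arcsin(-0.66901·0.99999 + 0.74326·0.00521·-0.83292) = -42.23919°
λ₂ = λ₁ + atan2(sin θ sin δ cos φ₁, cos δ − sin φ₁ sin φ₂) = 172.17998°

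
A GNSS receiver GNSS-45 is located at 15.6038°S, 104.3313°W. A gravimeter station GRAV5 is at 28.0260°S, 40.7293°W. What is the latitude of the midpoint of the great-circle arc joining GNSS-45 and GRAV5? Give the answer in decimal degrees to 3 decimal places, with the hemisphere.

25.211°S

Bx = cos φ₂ cos Δλ = 0.392467,  By = cos φ₂ sin Δλ = 0.790689
φₘ = atan2(sin φ₁ + sin φ₂, √((cos φ₁ + Bx)² + By²)) = -25.21117°
λₘ = λ₁ + atan2(By, cos φ₁ + Bx) = -74.07752°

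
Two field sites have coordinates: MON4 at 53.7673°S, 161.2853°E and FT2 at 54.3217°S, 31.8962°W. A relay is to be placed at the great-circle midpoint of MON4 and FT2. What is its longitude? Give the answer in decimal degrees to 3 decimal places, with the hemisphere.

Bx = cos φ₂ cos Δλ = -0.567867,  By = cos φ₂ sin Δλ = 0.132999
φₘ = atan2(sin φ₁ + sin φ₂, √((cos φ₁ + Bx)² + By²)) = -85.23298°
λₘ = λ₁ + atan2(By, cos φ₁ + Bx) = -118.60937°

118.609°W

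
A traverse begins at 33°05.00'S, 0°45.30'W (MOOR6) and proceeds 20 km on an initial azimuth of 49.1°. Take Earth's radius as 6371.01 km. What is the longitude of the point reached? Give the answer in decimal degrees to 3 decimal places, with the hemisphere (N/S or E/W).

0.593°W

MOOR6: φ = -33.08333°, λ = -0.75500°
δ = d/R = 20/6371.01 = 0.003139 rad
φ₂ = arcsin(sin φ₁ cos δ + cos φ₁ sin δ cos θ)
   = arcsin(-0.54586·1.00000 + 0.83788·0.00314·0.65474) = -32.96546°
λ₂ = λ₁ + atan2(sin θ sin δ cos φ₁, cos δ − sin φ₁ sin φ₂) = -0.59296°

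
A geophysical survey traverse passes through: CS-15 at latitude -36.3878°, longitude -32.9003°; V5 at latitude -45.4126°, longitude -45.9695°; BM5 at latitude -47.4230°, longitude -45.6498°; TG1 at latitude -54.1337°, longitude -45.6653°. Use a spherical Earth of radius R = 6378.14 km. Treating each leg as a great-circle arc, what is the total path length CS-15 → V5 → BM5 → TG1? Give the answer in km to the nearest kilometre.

CS-15→V5: c = 0.232981 rad, d = 1485.98 km
V5→BM5: c = 0.035298 rad, d = 225.14 km
BM5→TG1: c = 0.117124 rad, d = 747.03 km
Total = 1485.98 + 225.14 + 747.03 = 2458.15 km

2458 km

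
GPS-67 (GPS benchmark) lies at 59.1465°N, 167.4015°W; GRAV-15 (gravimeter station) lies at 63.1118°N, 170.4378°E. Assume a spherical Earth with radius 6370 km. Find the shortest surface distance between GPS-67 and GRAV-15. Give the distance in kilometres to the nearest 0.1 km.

1260.9 km

Δφ = 3.9653°,  Δλ = -22.1607°
a = sin²(Δφ/2) + cos φ₁ cos φ₂ sin²(Δλ/2) = 0.009763
c = 2·arcsin(√a) = 0.197944 rad = 11.3413°
d = R·c = 6370 × 0.197944 = 1260.9 km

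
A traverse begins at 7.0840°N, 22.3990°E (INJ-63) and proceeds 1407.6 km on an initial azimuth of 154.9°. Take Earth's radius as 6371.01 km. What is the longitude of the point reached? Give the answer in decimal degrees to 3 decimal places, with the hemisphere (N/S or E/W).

δ = d/R = 1407.6/6371.01 = 0.220938 rad
φ₂ = arcsin(sin φ₁ cos δ + cos φ₁ sin δ cos θ)
   = arcsin(0.12332·0.97569 + 0.99237·0.21915·-0.90557) = -4.39371°
λ₂ = λ₁ + atan2(sin θ sin δ cos φ₁, cos δ − sin φ₁ sin φ₂) = 27.74876°

27.749°E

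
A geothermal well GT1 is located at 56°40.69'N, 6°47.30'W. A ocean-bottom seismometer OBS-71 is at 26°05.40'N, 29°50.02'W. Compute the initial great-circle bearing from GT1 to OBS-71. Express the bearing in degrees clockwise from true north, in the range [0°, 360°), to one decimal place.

218.1°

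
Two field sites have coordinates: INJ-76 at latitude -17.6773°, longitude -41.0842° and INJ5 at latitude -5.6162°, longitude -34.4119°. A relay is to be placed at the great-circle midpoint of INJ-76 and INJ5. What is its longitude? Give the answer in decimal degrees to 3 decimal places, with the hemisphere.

Bx = cos φ₂ cos Δλ = 0.988459,  By = cos φ₂ sin Δλ = 0.115633
φₘ = atan2(sin φ₁ + sin φ₂, √((cos φ₁ + Bx)² + By²)) = -11.66597°
λₘ = λ₁ + atan2(By, cos φ₁ + Bx) = -37.67532°

37.675°W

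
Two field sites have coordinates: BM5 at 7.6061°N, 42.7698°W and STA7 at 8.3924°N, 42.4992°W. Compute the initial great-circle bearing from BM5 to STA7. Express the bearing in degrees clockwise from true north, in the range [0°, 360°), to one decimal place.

18.8°

Δλ = 0.2706°
y = sin Δλ · cos φ₂ = 0.004672
x = cos φ₁ sin φ₂ − sin φ₁ cos φ₂ cos Δλ = 0.013725
θ = atan2(y, x) = 18.8002° → 18.8002° (mod 360°)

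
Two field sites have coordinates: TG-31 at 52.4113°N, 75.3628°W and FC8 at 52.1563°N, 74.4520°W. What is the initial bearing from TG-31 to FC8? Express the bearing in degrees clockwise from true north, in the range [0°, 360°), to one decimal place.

114.2°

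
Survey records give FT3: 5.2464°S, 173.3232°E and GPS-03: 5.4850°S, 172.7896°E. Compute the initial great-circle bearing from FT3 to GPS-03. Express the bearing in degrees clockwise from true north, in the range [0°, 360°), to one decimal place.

245.8°

Δλ = -0.5336°
y = sin Δλ · cos φ₂ = -0.009270
x = cos φ₁ sin φ₂ − sin φ₁ cos φ₂ cos Δλ = -0.004168
θ = atan2(y, x) = -114.2106° → 245.7894° (mod 360°)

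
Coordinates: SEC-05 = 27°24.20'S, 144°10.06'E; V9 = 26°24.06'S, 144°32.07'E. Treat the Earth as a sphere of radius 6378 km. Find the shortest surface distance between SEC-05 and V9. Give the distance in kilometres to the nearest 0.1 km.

117.4 km

SEC-05: φ = -27.40333°, λ = +144.16767°
V9: φ = -26.40100°, λ = +144.53450°
Δφ = 1.0023°,  Δλ = 0.3668°
a = sin²(Δφ/2) + cos φ₁ cos φ₂ sin²(Δλ/2) = 0.000085
c = 2·arcsin(√a) = 0.018402 rad = 1.0544°
d = R·c = 6378 × 0.018402 = 117.4 km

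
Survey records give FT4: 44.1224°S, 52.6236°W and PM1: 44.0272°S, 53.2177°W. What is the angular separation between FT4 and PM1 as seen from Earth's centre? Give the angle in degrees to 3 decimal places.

0.437°

Δφ = 0.0952°,  Δλ = -0.5941°
a = sin²(Δφ/2) + cos φ₁ cos φ₂ sin²(Δλ/2) = 0.000015
c = 2·arcsin(√a) = 0.007632 rad = 0.4373°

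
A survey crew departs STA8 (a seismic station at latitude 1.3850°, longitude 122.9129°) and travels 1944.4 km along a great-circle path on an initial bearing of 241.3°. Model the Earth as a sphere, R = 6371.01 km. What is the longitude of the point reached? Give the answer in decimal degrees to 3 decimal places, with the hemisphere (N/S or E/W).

δ = d/R = 1944.4/6371.01 = 0.305195 rad
φ₂ = arcsin(sin φ₁ cos δ + cos φ₁ sin δ cos θ)
   = arcsin(0.02417·0.95379 + 0.99971·0.30048·-0.48022) = -6.96145°
λ₂ = λ₁ + atan2(sin θ sin δ cos φ₁, cos δ − sin φ₁ sin φ₂) = 107.51495°

107.515°E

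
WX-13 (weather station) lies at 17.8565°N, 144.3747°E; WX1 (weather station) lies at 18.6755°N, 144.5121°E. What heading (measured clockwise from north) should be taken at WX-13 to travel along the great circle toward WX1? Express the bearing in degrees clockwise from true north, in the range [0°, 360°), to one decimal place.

Δλ = 0.1374°
y = sin Δλ · cos φ₂ = 0.002272
x = cos φ₁ sin φ₂ − sin φ₁ cos φ₂ cos Δλ = 0.014295
θ = atan2(y, x) = 9.0304° → 9.0304° (mod 360°)

9.0°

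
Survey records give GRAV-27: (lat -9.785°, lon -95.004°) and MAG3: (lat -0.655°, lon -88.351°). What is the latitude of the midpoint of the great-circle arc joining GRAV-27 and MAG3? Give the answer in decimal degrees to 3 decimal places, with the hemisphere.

5.229°S

Bx = cos φ₂ cos Δλ = 0.993201,  By = cos φ₂ sin Δλ = 0.115848
φₘ = atan2(sin φ₁ + sin φ₂, √((cos φ₁ + Bx)² + By²)) = -5.22876°
λₘ = λ₁ + atan2(By, cos φ₁ + Bx) = -91.65321°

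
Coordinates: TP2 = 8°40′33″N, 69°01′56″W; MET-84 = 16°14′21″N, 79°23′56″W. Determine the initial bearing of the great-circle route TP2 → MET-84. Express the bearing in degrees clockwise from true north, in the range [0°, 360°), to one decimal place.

TP2: φ = +8.67583°, λ = -69.03222°
MET-84: φ = +16.23917°, λ = -79.39889°
Δλ = -10.3667°
y = sin Δλ · cos φ₂ = -0.172768
x = cos φ₁ sin φ₂ − sin φ₁ cos φ₂ cos Δλ = 0.133986
θ = atan2(y, x) = -52.2054° → 307.7946° (mod 360°)

307.8°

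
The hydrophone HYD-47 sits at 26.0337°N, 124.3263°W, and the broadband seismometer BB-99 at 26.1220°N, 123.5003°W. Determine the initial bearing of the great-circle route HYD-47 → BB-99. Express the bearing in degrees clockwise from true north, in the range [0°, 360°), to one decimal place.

83.0°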